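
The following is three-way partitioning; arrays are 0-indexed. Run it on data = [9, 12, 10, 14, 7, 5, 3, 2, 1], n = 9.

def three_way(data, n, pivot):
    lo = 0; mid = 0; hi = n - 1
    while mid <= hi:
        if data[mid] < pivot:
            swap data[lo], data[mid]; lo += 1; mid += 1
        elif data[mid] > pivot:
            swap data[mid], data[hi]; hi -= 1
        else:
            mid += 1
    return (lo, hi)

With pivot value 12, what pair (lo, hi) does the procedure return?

(7, 7)

pivot = 12; lo=0, mid=0, hi=8
data[mid]=9<12: swap data[0],data[0]; lo=1,mid=1 → [9, 12, 10, 14, 7, 5, 3, 2, 1]
data[mid]=12=12: mid=2
data[mid]=10<12: swap data[1],data[2]; lo=2,mid=3 → [9, 10, 12, 14, 7, 5, 3, 2, 1]
data[mid]=14>12: swap data[3],data[8]; hi=7 → [9, 10, 12, 1, 7, 5, 3, 2, 14]
data[mid]=1<12: swap data[2],data[3]; lo=3,mid=4 → [9, 10, 1, 12, 7, 5, 3, 2, 14]
data[mid]=7<12: swap data[3],data[4]; lo=4,mid=5 → [9, 10, 1, 7, 12, 5, 3, 2, 14]
data[mid]=5<12: swap data[4],data[5]; lo=5,mid=6 → [9, 10, 1, 7, 5, 12, 3, 2, 14]
data[mid]=3<12: swap data[5],data[6]; lo=6,mid=7 → [9, 10, 1, 7, 5, 3, 12, 2, 14]
data[mid]=2<12: swap data[6],data[7]; lo=7,mid=8 → [9, 10, 1, 7, 5, 3, 2, 12, 14]
end: lo=7, hi=7; data = [9, 10, 1, 7, 5, 3, 2, 12, 14]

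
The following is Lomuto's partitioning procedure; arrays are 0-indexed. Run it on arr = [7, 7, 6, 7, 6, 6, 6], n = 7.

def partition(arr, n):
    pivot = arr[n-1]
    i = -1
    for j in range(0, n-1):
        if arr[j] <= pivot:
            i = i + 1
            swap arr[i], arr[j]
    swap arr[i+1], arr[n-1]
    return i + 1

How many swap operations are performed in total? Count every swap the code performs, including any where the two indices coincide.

pivot = arr[6] = 6; i = -1
j=0: arr[0]=7 > 6 → no swap
j=1: arr[1]=7 > 6 → no swap
j=2: arr[2]=6 ≤ 6 → i=0, swap arr[0],arr[2] → [6, 7, 7, 7, 6, 6, 6]
j=3: arr[3]=7 > 6 → no swap
j=4: arr[4]=6 ≤ 6 → i=1, swap arr[1],arr[4] → [6, 6, 7, 7, 7, 6, 6]
j=5: arr[5]=6 ≤ 6 → i=2, swap arr[2],arr[5] → [6, 6, 6, 7, 7, 7, 6]
final swap arr[3],arr[6] → [6, 6, 6, 6, 7, 7, 7]; return 3

4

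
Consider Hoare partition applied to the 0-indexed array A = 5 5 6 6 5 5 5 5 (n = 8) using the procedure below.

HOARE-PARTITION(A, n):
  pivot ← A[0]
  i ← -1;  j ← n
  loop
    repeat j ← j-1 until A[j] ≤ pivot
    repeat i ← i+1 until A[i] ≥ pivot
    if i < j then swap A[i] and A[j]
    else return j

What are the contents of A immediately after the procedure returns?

pivot = A[0] = 5; i = -1, j = 8
j→7 (A[7]=5≤5), i→0 (A[0]=5≥5); i<j, swap → 5 5 6 6 5 5 5 5
j→6 (A[6]=5≤5), i→1 (A[1]=5≥5); i<j, swap → 5 5 6 6 5 5 5 5
j→5 (A[5]=5≤5), i→2 (A[2]=6≥5); i<j, swap → 5 5 5 6 5 6 5 5
j→4 (A[4]=5≤5), i→3 (A[3]=6≥5); i<j, swap → 5 5 5 5 6 6 5 5
j→3, i→4; i≥j, return j=3. A = 5 5 5 5 6 6 5 5

5 5 5 5 6 6 5 5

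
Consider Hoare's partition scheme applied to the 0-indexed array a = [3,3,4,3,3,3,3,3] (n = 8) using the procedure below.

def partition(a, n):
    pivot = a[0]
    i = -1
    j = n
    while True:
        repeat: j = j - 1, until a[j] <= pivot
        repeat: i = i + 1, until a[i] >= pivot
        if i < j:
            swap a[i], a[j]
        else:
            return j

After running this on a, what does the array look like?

[3,3,3,3,3,4,3,3]

pivot = a[0] = 3; i = -1, j = 8
j→7 (a[7]=3≤3), i→0 (a[0]=3≥3); i<j, swap → [3,3,4,3,3,3,3,3]
j→6 (a[6]=3≤3), i→1 (a[1]=3≥3); i<j, swap → [3,3,4,3,3,3,3,3]
j→5 (a[5]=3≤3), i→2 (a[2]=4≥3); i<j, swap → [3,3,3,3,3,4,3,3]
j→4 (a[4]=3≤3), i→3 (a[3]=3≥3); i<j, swap → [3,3,3,3,3,4,3,3]
j→3, i→4; i≥j, return j=3. a = [3,3,3,3,3,4,3,3]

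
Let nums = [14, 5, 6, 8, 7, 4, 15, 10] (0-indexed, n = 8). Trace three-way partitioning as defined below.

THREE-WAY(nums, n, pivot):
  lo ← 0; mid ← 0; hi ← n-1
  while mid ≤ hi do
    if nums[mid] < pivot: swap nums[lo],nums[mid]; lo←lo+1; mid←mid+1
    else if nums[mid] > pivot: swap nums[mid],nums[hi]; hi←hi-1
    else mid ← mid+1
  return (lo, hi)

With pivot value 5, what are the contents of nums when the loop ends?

lo=0 mid=0 hi=7
14>5: swap(0,7), hi=6 ⇒ [10, 5, 6, 8, 7, 4, 15, 14]
10>5: swap(0,6), hi=5 ⇒ [15, 5, 6, 8, 7, 4, 10, 14]
15>5: swap(0,5), hi=4 ⇒ [4, 5, 6, 8, 7, 15, 10, 14]
4<5: swap(0,0), lo=1 mid=1 ⇒ [4, 5, 6, 8, 7, 15, 10, 14]
5=5: mid=2
6>5: swap(2,4), hi=3 ⇒ [4, 5, 7, 8, 6, 15, 10, 14]
7>5: swap(2,3), hi=2 ⇒ [4, 5, 8, 7, 6, 15, 10, 14]
8>5: swap(2,2), hi=1 ⇒ [4, 5, 8, 7, 6, 15, 10, 14]
done. lo=1 hi=1; nums=[4, 5, 8, 7, 6, 15, 10, 14]

[4, 5, 8, 7, 6, 15, 10, 14]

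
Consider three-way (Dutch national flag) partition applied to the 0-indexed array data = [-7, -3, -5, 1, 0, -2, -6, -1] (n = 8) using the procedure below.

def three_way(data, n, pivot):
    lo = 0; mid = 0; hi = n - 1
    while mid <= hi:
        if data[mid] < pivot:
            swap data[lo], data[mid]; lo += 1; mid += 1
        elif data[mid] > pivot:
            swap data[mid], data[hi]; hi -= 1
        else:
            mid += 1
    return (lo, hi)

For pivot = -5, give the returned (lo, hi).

pivot = -5; lo=0, mid=0, hi=7
data[mid]=-7<-5: swap data[0],data[0]; lo=1,mid=1 → [-7, -3, -5, 1, 0, -2, -6, -1]
data[mid]=-3>-5: swap data[1],data[7]; hi=6 → [-7, -1, -5, 1, 0, -2, -6, -3]
data[mid]=-1>-5: swap data[1],data[6]; hi=5 → [-7, -6, -5, 1, 0, -2, -1, -3]
data[mid]=-6<-5: swap data[1],data[1]; lo=2,mid=2 → [-7, -6, -5, 1, 0, -2, -1, -3]
data[mid]=-5=-5: mid=3
data[mid]=1>-5: swap data[3],data[5]; hi=4 → [-7, -6, -5, -2, 0, 1, -1, -3]
data[mid]=-2>-5: swap data[3],data[4]; hi=3 → [-7, -6, -5, 0, -2, 1, -1, -3]
data[mid]=0>-5: swap data[3],data[3]; hi=2 → [-7, -6, -5, 0, -2, 1, -1, -3]
end: lo=2, hi=2; data = [-7, -6, -5, 0, -2, 1, -1, -3]

(2, 2)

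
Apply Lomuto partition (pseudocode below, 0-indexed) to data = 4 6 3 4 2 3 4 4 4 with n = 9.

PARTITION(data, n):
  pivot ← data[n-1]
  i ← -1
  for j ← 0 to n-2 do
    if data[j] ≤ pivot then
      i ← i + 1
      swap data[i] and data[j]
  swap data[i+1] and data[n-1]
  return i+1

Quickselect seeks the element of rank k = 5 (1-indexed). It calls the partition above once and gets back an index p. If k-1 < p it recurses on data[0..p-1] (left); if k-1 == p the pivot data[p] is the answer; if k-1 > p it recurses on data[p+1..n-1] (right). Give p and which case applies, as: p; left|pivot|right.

7; left

pivot = data[8] = 4; i = -1
j=0: data[0]=4 ≤ 4 → i=0, swap data[0],data[0] (no change) → 4 6 3 4 2 3 4 4 4
j=1: data[1]=6 > 4 → no swap
j=2: data[2]=3 ≤ 4 → i=1, swap data[1],data[2] → 4 3 6 4 2 3 4 4 4
j=3: data[3]=4 ≤ 4 → i=2, swap data[2],data[3] → 4 3 4 6 2 3 4 4 4
j=4: data[4]=2 ≤ 4 → i=3, swap data[3],data[4] → 4 3 4 2 6 3 4 4 4
j=5: data[5]=3 ≤ 4 → i=4, swap data[4],data[5] → 4 3 4 2 3 6 4 4 4
j=6: data[6]=4 ≤ 4 → i=5, swap data[5],data[6] → 4 3 4 2 3 4 6 4 4
j=7: data[7]=4 ≤ 4 → i=6, swap data[6],data[7] → 4 3 4 2 3 4 4 6 4
final swap data[7],data[8] → 4 3 4 2 3 4 4 4 6; return 7
p = 7; k-1 = 4 < 7 ⇒ left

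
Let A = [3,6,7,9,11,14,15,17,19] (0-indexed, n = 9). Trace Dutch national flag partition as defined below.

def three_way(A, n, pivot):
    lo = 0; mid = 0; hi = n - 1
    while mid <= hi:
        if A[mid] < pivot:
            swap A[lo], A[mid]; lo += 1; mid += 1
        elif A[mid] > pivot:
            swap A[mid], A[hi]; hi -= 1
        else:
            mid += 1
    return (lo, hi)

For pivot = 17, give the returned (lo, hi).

(7, 7)

lo=0 mid=0 hi=8
3<17: swap(0,0), lo=1 mid=1 ⇒ [3,6,7,9,11,14,15,17,19]
6<17: swap(1,1), lo=2 mid=2 ⇒ [3,6,7,9,11,14,15,17,19]
7<17: swap(2,2), lo=3 mid=3 ⇒ [3,6,7,9,11,14,15,17,19]
9<17: swap(3,3), lo=4 mid=4 ⇒ [3,6,7,9,11,14,15,17,19]
11<17: swap(4,4), lo=5 mid=5 ⇒ [3,6,7,9,11,14,15,17,19]
14<17: swap(5,5), lo=6 mid=6 ⇒ [3,6,7,9,11,14,15,17,19]
15<17: swap(6,6), lo=7 mid=7 ⇒ [3,6,7,9,11,14,15,17,19]
17=17: mid=8
19>17: swap(8,8), hi=7 ⇒ [3,6,7,9,11,14,15,17,19]
done. lo=7 hi=7; A=[3,6,7,9,11,14,15,17,19]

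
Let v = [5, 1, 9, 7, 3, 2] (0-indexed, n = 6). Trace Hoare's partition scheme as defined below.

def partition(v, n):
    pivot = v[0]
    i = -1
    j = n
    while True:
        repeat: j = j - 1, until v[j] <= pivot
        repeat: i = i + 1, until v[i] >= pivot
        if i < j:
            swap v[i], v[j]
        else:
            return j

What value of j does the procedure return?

pivot=5
j stops at 5 (2), i stops at 0 (5); swap ⇒ [2, 1, 9, 7, 3, 5]
j stops at 4 (3), i stops at 2 (9); swap ⇒ [2, 1, 3, 7, 9, 5]
j stops at 2, i stops at 3; i≥j ⇒ return 2. v=[2, 1, 3, 7, 9, 5]

2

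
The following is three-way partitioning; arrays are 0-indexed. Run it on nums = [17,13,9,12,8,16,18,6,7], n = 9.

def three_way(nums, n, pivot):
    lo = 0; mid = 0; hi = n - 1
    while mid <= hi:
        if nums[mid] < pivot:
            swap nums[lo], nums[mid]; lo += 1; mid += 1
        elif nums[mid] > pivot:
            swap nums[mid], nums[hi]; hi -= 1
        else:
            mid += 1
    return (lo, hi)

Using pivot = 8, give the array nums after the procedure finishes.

[7,6,8,12,16,18,9,13,17]

lo=0 mid=0 hi=8
17>8: swap(0,8), hi=7 ⇒ [7,13,9,12,8,16,18,6,17]
7<8: swap(0,0), lo=1 mid=1 ⇒ [7,13,9,12,8,16,18,6,17]
13>8: swap(1,7), hi=6 ⇒ [7,6,9,12,8,16,18,13,17]
6<8: swap(1,1), lo=2 mid=2 ⇒ [7,6,9,12,8,16,18,13,17]
9>8: swap(2,6), hi=5 ⇒ [7,6,18,12,8,16,9,13,17]
18>8: swap(2,5), hi=4 ⇒ [7,6,16,12,8,18,9,13,17]
16>8: swap(2,4), hi=3 ⇒ [7,6,8,12,16,18,9,13,17]
8=8: mid=3
12>8: swap(3,3), hi=2 ⇒ [7,6,8,12,16,18,9,13,17]
done. lo=2 hi=2; nums=[7,6,8,12,16,18,9,13,17]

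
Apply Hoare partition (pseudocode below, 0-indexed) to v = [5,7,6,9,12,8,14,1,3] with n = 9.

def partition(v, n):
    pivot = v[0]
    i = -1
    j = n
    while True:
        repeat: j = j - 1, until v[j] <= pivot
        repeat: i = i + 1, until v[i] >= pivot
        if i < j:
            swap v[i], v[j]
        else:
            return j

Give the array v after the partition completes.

[3,1,6,9,12,8,14,7,5]

pivot = v[0] = 5; i = -1, j = 9
j→8 (v[8]=3≤5), i→0 (v[0]=5≥5); i<j, swap → [3,7,6,9,12,8,14,1,5]
j→7 (v[7]=1≤5), i→1 (v[1]=7≥5); i<j, swap → [3,1,6,9,12,8,14,7,5]
j→1, i→2; i≥j, return j=1. v = [3,1,6,9,12,8,14,7,5]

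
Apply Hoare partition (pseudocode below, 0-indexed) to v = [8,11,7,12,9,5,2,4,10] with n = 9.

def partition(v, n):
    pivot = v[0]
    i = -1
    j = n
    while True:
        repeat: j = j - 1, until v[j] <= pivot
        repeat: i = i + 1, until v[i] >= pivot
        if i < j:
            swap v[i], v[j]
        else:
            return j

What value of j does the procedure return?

3

pivot=8
j stops at 7 (4), i stops at 0 (8); swap ⇒ [4,11,7,12,9,5,2,8,10]
j stops at 6 (2), i stops at 1 (11); swap ⇒ [4,2,7,12,9,5,11,8,10]
j stops at 5 (5), i stops at 3 (12); swap ⇒ [4,2,7,5,9,12,11,8,10]
j stops at 3, i stops at 4; i≥j ⇒ return 3. v=[4,2,7,5,9,12,11,8,10]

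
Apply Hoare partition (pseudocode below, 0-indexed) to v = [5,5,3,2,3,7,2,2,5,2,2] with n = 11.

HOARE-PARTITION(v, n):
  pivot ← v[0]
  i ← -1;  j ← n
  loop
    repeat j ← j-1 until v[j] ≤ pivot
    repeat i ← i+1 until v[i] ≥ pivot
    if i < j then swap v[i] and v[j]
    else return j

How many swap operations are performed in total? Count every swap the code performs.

3

pivot = v[0] = 5; i = -1, j = 11
j→10 (v[10]=2≤5), i→0 (v[0]=5≥5); i<j, swap → [2,5,3,2,3,7,2,2,5,2,5]
j→9 (v[9]=2≤5), i→1 (v[1]=5≥5); i<j, swap → [2,2,3,2,3,7,2,2,5,5,5]
j→8 (v[8]=5≤5), i→5 (v[5]=7≥5); i<j, swap → [2,2,3,2,3,5,2,2,7,5,5]
j→7, i→8; i≥j, return j=7. v = [2,2,3,2,3,5,2,2,7,5,5]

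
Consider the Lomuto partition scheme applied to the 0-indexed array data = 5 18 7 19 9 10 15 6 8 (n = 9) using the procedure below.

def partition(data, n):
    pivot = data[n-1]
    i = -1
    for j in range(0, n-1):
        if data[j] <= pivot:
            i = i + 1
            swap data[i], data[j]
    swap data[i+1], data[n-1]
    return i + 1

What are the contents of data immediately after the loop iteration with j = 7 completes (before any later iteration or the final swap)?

pivot=8, i=-1
j=0: 5≤8, i=0, swap(0,0) ⇒ 5 18 7 19 9 10 15 6 8
j=1: 18>8, skip
j=2: 7≤8, i=1, swap(1,2) ⇒ 5 7 18 19 9 10 15 6 8
j=3: 19>8, skip
j=4: 9>8, skip
j=5: 10>8, skip
j=6: 15>8, skip
j=7: 6≤8, i=2, swap(2,7) ⇒ 5 7 6 19 9 10 15 18 8
(after j=7) data = 5 7 6 19 9 10 15 18 8

5 7 6 19 9 10 15 18 8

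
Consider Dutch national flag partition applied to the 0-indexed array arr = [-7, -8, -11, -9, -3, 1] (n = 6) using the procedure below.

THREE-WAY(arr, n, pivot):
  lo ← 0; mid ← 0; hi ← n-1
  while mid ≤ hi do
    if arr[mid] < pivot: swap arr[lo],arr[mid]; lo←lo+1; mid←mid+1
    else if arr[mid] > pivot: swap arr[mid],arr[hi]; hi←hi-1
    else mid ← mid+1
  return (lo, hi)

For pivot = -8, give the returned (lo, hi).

(2, 2)

pivot = -8; lo=0, mid=0, hi=5
arr[mid]=-7>-8: swap arr[0],arr[5]; hi=4 → [1, -8, -11, -9, -3, -7]
arr[mid]=1>-8: swap arr[0],arr[4]; hi=3 → [-3, -8, -11, -9, 1, -7]
arr[mid]=-3>-8: swap arr[0],arr[3]; hi=2 → [-9, -8, -11, -3, 1, -7]
arr[mid]=-9<-8: swap arr[0],arr[0]; lo=1,mid=1 → [-9, -8, -11, -3, 1, -7]
arr[mid]=-8=-8: mid=2
arr[mid]=-11<-8: swap arr[1],arr[2]; lo=2,mid=3 → [-9, -11, -8, -3, 1, -7]
end: lo=2, hi=2; arr = [-9, -11, -8, -3, 1, -7]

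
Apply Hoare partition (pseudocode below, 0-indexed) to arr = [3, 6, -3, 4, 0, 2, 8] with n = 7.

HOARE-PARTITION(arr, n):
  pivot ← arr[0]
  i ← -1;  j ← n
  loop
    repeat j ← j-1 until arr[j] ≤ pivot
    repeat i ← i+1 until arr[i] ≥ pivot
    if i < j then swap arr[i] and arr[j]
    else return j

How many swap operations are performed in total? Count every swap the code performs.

pivot = arr[0] = 3; i = -1, j = 7
j→5 (arr[5]=2≤3), i→0 (arr[0]=3≥3); i<j, swap → [2, 6, -3, 4, 0, 3, 8]
j→4 (arr[4]=0≤3), i→1 (arr[1]=6≥3); i<j, swap → [2, 0, -3, 4, 6, 3, 8]
j→2, i→3; i≥j, return j=2. arr = [2, 0, -3, 4, 6, 3, 8]

2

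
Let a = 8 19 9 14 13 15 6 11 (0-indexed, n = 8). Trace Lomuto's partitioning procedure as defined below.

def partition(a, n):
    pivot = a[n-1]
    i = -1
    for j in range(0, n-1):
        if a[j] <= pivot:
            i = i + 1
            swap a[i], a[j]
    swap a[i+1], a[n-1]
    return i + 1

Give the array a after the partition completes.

pivot=11, i=-1
j=0: 8≤11, i=0, swap(0,0) ⇒ 8 19 9 14 13 15 6 11
j=1: 19>11, skip
j=2: 9≤11, i=1, swap(1,2) ⇒ 8 9 19 14 13 15 6 11
j=3: 14>11, skip
j=4: 13>11, skip
j=5: 15>11, skip
j=6: 6≤11, i=2, swap(2,6) ⇒ 8 9 6 14 13 15 19 11
swap(3,7) ⇒ 8 9 6 11 13 15 19 14; return 3

8 9 6 11 13 15 19 14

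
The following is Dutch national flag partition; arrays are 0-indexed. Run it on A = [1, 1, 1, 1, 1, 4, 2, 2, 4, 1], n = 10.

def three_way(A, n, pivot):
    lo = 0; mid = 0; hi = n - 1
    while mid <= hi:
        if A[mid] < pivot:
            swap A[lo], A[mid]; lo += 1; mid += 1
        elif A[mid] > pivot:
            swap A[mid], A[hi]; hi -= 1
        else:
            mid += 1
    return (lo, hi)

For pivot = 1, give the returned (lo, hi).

pivot = 1; lo=0, mid=0, hi=9
A[mid]=1=1: mid=1
A[mid]=1=1: mid=2
A[mid]=1=1: mid=3
A[mid]=1=1: mid=4
A[mid]=1=1: mid=5
A[mid]=4>1: swap A[5],A[9]; hi=8 → [1, 1, 1, 1, 1, 1, 2, 2, 4, 4]
A[mid]=1=1: mid=6
A[mid]=2>1: swap A[6],A[8]; hi=7 → [1, 1, 1, 1, 1, 1, 4, 2, 2, 4]
A[mid]=4>1: swap A[6],A[7]; hi=6 → [1, 1, 1, 1, 1, 1, 2, 4, 2, 4]
A[mid]=2>1: swap A[6],A[6]; hi=5 → [1, 1, 1, 1, 1, 1, 2, 4, 2, 4]
end: lo=0, hi=5; A = [1, 1, 1, 1, 1, 1, 2, 4, 2, 4]

(0, 5)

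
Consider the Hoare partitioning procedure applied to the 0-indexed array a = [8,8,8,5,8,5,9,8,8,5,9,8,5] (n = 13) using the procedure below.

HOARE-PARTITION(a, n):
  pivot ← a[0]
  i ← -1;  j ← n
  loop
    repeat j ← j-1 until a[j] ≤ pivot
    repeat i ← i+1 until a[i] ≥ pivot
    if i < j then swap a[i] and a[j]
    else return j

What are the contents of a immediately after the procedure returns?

pivot=8
j stops at 12 (5), i stops at 0 (8); swap ⇒ [5,8,8,5,8,5,9,8,8,5,9,8,8]
j stops at 11 (8), i stops at 1 (8); swap ⇒ [5,8,8,5,8,5,9,8,8,5,9,8,8]
j stops at 9 (5), i stops at 2 (8); swap ⇒ [5,8,5,5,8,5,9,8,8,8,9,8,8]
j stops at 8 (8), i stops at 4 (8); swap ⇒ [5,8,5,5,8,5,9,8,8,8,9,8,8]
j stops at 7 (8), i stops at 6 (9); swap ⇒ [5,8,5,5,8,5,8,9,8,8,9,8,8]
j stops at 6, i stops at 7; i≥j ⇒ return 6. a=[5,8,5,5,8,5,8,9,8,8,9,8,8]

[5,8,5,5,8,5,8,9,8,8,9,8,8]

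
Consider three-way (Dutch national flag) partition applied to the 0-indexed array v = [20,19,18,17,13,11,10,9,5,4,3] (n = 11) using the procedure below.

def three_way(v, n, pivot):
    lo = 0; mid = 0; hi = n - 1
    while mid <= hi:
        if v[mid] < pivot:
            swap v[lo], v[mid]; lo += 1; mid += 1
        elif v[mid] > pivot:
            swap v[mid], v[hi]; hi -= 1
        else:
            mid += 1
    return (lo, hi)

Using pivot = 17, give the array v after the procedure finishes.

[3,4,5,13,11,10,9,17,18,19,20]

pivot = 17; lo=0, mid=0, hi=10
v[mid]=20>17: swap v[0],v[10]; hi=9 → [3,19,18,17,13,11,10,9,5,4,20]
v[mid]=3<17: swap v[0],v[0]; lo=1,mid=1 → [3,19,18,17,13,11,10,9,5,4,20]
v[mid]=19>17: swap v[1],v[9]; hi=8 → [3,4,18,17,13,11,10,9,5,19,20]
v[mid]=4<17: swap v[1],v[1]; lo=2,mid=2 → [3,4,18,17,13,11,10,9,5,19,20]
v[mid]=18>17: swap v[2],v[8]; hi=7 → [3,4,5,17,13,11,10,9,18,19,20]
v[mid]=5<17: swap v[2],v[2]; lo=3,mid=3 → [3,4,5,17,13,11,10,9,18,19,20]
v[mid]=17=17: mid=4
v[mid]=13<17: swap v[3],v[4]; lo=4,mid=5 → [3,4,5,13,17,11,10,9,18,19,20]
v[mid]=11<17: swap v[4],v[5]; lo=5,mid=6 → [3,4,5,13,11,17,10,9,18,19,20]
v[mid]=10<17: swap v[5],v[6]; lo=6,mid=7 → [3,4,5,13,11,10,17,9,18,19,20]
v[mid]=9<17: swap v[6],v[7]; lo=7,mid=8 → [3,4,5,13,11,10,9,17,18,19,20]
end: lo=7, hi=7; v = [3,4,5,13,11,10,9,17,18,19,20]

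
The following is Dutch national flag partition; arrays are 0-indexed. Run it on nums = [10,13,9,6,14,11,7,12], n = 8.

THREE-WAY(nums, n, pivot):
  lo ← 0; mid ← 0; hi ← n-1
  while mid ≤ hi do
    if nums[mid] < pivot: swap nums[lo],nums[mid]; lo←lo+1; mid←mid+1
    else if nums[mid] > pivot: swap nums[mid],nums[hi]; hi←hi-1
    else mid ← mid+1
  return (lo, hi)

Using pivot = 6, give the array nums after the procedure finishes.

[6,9,13,14,11,7,12,10]

pivot = 6; lo=0, mid=0, hi=7
nums[mid]=10>6: swap nums[0],nums[7]; hi=6 → [12,13,9,6,14,11,7,10]
nums[mid]=12>6: swap nums[0],nums[6]; hi=5 → [7,13,9,6,14,11,12,10]
nums[mid]=7>6: swap nums[0],nums[5]; hi=4 → [11,13,9,6,14,7,12,10]
nums[mid]=11>6: swap nums[0],nums[4]; hi=3 → [14,13,9,6,11,7,12,10]
nums[mid]=14>6: swap nums[0],nums[3]; hi=2 → [6,13,9,14,11,7,12,10]
nums[mid]=6=6: mid=1
nums[mid]=13>6: swap nums[1],nums[2]; hi=1 → [6,9,13,14,11,7,12,10]
nums[mid]=9>6: swap nums[1],nums[1]; hi=0 → [6,9,13,14,11,7,12,10]
end: lo=0, hi=0; nums = [6,9,13,14,11,7,12,10]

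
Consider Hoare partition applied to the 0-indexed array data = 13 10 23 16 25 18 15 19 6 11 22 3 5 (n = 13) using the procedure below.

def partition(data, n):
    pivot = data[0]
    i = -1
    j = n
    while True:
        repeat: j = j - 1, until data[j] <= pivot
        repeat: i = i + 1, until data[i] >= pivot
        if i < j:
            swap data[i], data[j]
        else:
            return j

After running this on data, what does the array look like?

pivot = data[0] = 13; i = -1, j = 13
j→12 (data[12]=5≤13), i→0 (data[0]=13≥13); i<j, swap → 5 10 23 16 25 18 15 19 6 11 22 3 13
j→11 (data[11]=3≤13), i→2 (data[2]=23≥13); i<j, swap → 5 10 3 16 25 18 15 19 6 11 22 23 13
j→9 (data[9]=11≤13), i→3 (data[3]=16≥13); i<j, swap → 5 10 3 11 25 18 15 19 6 16 22 23 13
j→8 (data[8]=6≤13), i→4 (data[4]=25≥13); i<j, swap → 5 10 3 11 6 18 15 19 25 16 22 23 13
j→4, i→5; i≥j, return j=4. data = 5 10 3 11 6 18 15 19 25 16 22 23 13

5 10 3 11 6 18 15 19 25 16 22 23 13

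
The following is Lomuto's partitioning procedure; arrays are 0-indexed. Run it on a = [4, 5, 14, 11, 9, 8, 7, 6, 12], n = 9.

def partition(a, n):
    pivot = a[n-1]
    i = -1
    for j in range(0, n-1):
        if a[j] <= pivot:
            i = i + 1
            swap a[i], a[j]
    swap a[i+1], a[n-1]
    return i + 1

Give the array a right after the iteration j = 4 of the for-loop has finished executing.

[4, 5, 11, 9, 14, 8, 7, 6, 12]

pivot = a[8] = 12; i = -1
j=0: a[0]=4 ≤ 12 → i=0, swap a[0],a[0] (no change) → [4, 5, 14, 11, 9, 8, 7, 6, 12]
j=1: a[1]=5 ≤ 12 → i=1, swap a[1],a[1] (no change) → [4, 5, 14, 11, 9, 8, 7, 6, 12]
j=2: a[2]=14 > 12 → no swap
j=3: a[3]=11 ≤ 12 → i=2, swap a[2],a[3] → [4, 5, 11, 14, 9, 8, 7, 6, 12]
j=4: a[4]=9 ≤ 12 → i=3, swap a[3],a[4] → [4, 5, 11, 9, 14, 8, 7, 6, 12]
(after j=4) a = [4, 5, 11, 9, 14, 8, 7, 6, 12]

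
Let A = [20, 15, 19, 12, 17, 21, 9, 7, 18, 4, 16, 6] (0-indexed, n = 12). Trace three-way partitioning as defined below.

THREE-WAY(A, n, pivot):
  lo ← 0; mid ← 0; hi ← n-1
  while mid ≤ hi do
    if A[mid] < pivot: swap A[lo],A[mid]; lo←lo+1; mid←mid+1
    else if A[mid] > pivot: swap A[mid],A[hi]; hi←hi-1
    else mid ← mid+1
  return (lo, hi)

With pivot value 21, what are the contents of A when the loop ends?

pivot = 21; lo=0, mid=0, hi=11
A[mid]=20<21: swap A[0],A[0]; lo=1,mid=1 → [20, 15, 19, 12, 17, 21, 9, 7, 18, 4, 16, 6]
A[mid]=15<21: swap A[1],A[1]; lo=2,mid=2 → [20, 15, 19, 12, 17, 21, 9, 7, 18, 4, 16, 6]
A[mid]=19<21: swap A[2],A[2]; lo=3,mid=3 → [20, 15, 19, 12, 17, 21, 9, 7, 18, 4, 16, 6]
A[mid]=12<21: swap A[3],A[3]; lo=4,mid=4 → [20, 15, 19, 12, 17, 21, 9, 7, 18, 4, 16, 6]
A[mid]=17<21: swap A[4],A[4]; lo=5,mid=5 → [20, 15, 19, 12, 17, 21, 9, 7, 18, 4, 16, 6]
A[mid]=21=21: mid=6
A[mid]=9<21: swap A[5],A[6]; lo=6,mid=7 → [20, 15, 19, 12, 17, 9, 21, 7, 18, 4, 16, 6]
A[mid]=7<21: swap A[6],A[7]; lo=7,mid=8 → [20, 15, 19, 12, 17, 9, 7, 21, 18, 4, 16, 6]
A[mid]=18<21: swap A[7],A[8]; lo=8,mid=9 → [20, 15, 19, 12, 17, 9, 7, 18, 21, 4, 16, 6]
A[mid]=4<21: swap A[8],A[9]; lo=9,mid=10 → [20, 15, 19, 12, 17, 9, 7, 18, 4, 21, 16, 6]
A[mid]=16<21: swap A[9],A[10]; lo=10,mid=11 → [20, 15, 19, 12, 17, 9, 7, 18, 4, 16, 21, 6]
A[mid]=6<21: swap A[10],A[11]; lo=11,mid=12 → [20, 15, 19, 12, 17, 9, 7, 18, 4, 16, 6, 21]
end: lo=11, hi=11; A = [20, 15, 19, 12, 17, 9, 7, 18, 4, 16, 6, 21]

[20, 15, 19, 12, 17, 9, 7, 18, 4, 16, 6, 21]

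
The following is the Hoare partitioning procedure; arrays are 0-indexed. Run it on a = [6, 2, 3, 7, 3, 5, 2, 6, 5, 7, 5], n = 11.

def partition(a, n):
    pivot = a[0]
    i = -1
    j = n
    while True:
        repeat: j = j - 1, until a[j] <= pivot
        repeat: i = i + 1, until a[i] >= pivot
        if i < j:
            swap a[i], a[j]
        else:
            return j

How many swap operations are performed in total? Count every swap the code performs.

2

pivot=6
j stops at 10 (5), i stops at 0 (6); swap ⇒ [5, 2, 3, 7, 3, 5, 2, 6, 5, 7, 6]
j stops at 8 (5), i stops at 3 (7); swap ⇒ [5, 2, 3, 5, 3, 5, 2, 6, 7, 7, 6]
j stops at 7, i stops at 7; i≥j ⇒ return 7. a=[5, 2, 3, 5, 3, 5, 2, 6, 7, 7, 6]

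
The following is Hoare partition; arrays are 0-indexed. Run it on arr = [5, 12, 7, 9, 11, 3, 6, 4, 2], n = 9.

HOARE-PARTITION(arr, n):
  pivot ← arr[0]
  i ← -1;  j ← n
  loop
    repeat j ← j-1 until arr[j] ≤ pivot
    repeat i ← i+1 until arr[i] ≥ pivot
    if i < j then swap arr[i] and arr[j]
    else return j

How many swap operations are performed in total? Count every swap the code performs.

pivot = arr[0] = 5; i = -1, j = 9
j→8 (arr[8]=2≤5), i→0 (arr[0]=5≥5); i<j, swap → [2, 12, 7, 9, 11, 3, 6, 4, 5]
j→7 (arr[7]=4≤5), i→1 (arr[1]=12≥5); i<j, swap → [2, 4, 7, 9, 11, 3, 6, 12, 5]
j→5 (arr[5]=3≤5), i→2 (arr[2]=7≥5); i<j, swap → [2, 4, 3, 9, 11, 7, 6, 12, 5]
j→2, i→3; i≥j, return j=2. arr = [2, 4, 3, 9, 11, 7, 6, 12, 5]

3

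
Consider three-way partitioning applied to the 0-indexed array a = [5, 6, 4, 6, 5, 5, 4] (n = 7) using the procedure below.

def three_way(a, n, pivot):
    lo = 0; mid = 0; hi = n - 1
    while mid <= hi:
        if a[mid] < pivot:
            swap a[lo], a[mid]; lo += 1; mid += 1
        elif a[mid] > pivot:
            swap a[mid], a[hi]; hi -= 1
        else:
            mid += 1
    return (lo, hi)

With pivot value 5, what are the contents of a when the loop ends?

lo=0 mid=0 hi=6
5=5: mid=1
6>5: swap(1,6), hi=5 ⇒ [5, 4, 4, 6, 5, 5, 6]
4<5: swap(0,1), lo=1 mid=2 ⇒ [4, 5, 4, 6, 5, 5, 6]
4<5: swap(1,2), lo=2 mid=3 ⇒ [4, 4, 5, 6, 5, 5, 6]
6>5: swap(3,5), hi=4 ⇒ [4, 4, 5, 5, 5, 6, 6]
5=5: mid=4
5=5: mid=5
done. lo=2 hi=4; a=[4, 4, 5, 5, 5, 6, 6]

[4, 4, 5, 5, 5, 6, 6]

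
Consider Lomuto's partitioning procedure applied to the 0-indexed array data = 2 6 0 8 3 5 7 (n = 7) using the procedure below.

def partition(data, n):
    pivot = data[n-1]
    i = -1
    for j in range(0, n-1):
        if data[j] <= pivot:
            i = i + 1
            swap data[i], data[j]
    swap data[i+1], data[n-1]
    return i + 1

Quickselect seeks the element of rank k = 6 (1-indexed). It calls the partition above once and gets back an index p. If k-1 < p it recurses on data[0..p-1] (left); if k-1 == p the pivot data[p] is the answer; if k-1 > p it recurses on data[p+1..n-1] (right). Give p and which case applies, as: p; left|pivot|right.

5; pivot

pivot=7, i=-1
j=0: 2≤7, i=0, swap(0,0) ⇒ 2 6 0 8 3 5 7
j=1: 6≤7, i=1, swap(1,1) ⇒ 2 6 0 8 3 5 7
j=2: 0≤7, i=2, swap(2,2) ⇒ 2 6 0 8 3 5 7
j=3: 8>7, skip
j=4: 3≤7, i=3, swap(3,4) ⇒ 2 6 0 3 8 5 7
j=5: 5≤7, i=4, swap(4,5) ⇒ 2 6 0 3 5 8 7
swap(5,6) ⇒ 2 6 0 3 5 7 8; return 5
p = 5; k-1 = 5 == 5 ⇒ pivot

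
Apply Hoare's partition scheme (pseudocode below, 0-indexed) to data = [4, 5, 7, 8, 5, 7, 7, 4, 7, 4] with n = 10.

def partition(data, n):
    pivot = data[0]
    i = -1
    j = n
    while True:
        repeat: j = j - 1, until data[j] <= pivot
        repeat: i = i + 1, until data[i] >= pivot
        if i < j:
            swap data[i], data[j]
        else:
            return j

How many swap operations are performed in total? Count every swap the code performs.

pivot=4
j stops at 9 (4), i stops at 0 (4); swap ⇒ [4, 5, 7, 8, 5, 7, 7, 4, 7, 4]
j stops at 7 (4), i stops at 1 (5); swap ⇒ [4, 4, 7, 8, 5, 7, 7, 5, 7, 4]
j stops at 1, i stops at 2; i≥j ⇒ return 1. data=[4, 4, 7, 8, 5, 7, 7, 5, 7, 4]

2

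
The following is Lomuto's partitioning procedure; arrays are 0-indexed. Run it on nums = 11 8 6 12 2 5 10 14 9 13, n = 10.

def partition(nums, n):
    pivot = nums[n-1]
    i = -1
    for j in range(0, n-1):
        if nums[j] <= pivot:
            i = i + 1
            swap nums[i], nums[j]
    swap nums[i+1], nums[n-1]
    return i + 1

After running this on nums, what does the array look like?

pivot = nums[9] = 13; i = -1
j=0: nums[0]=11 ≤ 13 → i=0, swap nums[0],nums[0] (no change) → 11 8 6 12 2 5 10 14 9 13
j=1: nums[1]=8 ≤ 13 → i=1, swap nums[1],nums[1] (no change) → 11 8 6 12 2 5 10 14 9 13
j=2: nums[2]=6 ≤ 13 → i=2, swap nums[2],nums[2] (no change) → 11 8 6 12 2 5 10 14 9 13
j=3: nums[3]=12 ≤ 13 → i=3, swap nums[3],nums[3] (no change) → 11 8 6 12 2 5 10 14 9 13
j=4: nums[4]=2 ≤ 13 → i=4, swap nums[4],nums[4] (no change) → 11 8 6 12 2 5 10 14 9 13
j=5: nums[5]=5 ≤ 13 → i=5, swap nums[5],nums[5] (no change) → 11 8 6 12 2 5 10 14 9 13
j=6: nums[6]=10 ≤ 13 → i=6, swap nums[6],nums[6] (no change) → 11 8 6 12 2 5 10 14 9 13
j=7: nums[7]=14 > 13 → no swap
j=8: nums[8]=9 ≤ 13 → i=7, swap nums[7],nums[8] → 11 8 6 12 2 5 10 9 14 13
final swap nums[8],nums[9] → 11 8 6 12 2 5 10 9 13 14; return 8

11 8 6 12 2 5 10 9 13 14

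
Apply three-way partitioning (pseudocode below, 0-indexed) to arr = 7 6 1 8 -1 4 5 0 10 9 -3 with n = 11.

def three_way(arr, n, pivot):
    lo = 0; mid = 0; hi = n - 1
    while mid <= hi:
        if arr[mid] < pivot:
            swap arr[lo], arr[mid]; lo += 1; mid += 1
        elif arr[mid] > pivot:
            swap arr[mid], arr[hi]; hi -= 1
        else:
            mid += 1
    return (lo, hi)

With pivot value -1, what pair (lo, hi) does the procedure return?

lo=0 mid=0 hi=10
7>-1: swap(0,10), hi=9 ⇒ -3 6 1 8 -1 4 5 0 10 9 7
-3<-1: swap(0,0), lo=1 mid=1 ⇒ -3 6 1 8 -1 4 5 0 10 9 7
6>-1: swap(1,9), hi=8 ⇒ -3 9 1 8 -1 4 5 0 10 6 7
9>-1: swap(1,8), hi=7 ⇒ -3 10 1 8 -1 4 5 0 9 6 7
10>-1: swap(1,7), hi=6 ⇒ -3 0 1 8 -1 4 5 10 9 6 7
0>-1: swap(1,6), hi=5 ⇒ -3 5 1 8 -1 4 0 10 9 6 7
5>-1: swap(1,5), hi=4 ⇒ -3 4 1 8 -1 5 0 10 9 6 7
4>-1: swap(1,4), hi=3 ⇒ -3 -1 1 8 4 5 0 10 9 6 7
-1=-1: mid=2
1>-1: swap(2,3), hi=2 ⇒ -3 -1 8 1 4 5 0 10 9 6 7
8>-1: swap(2,2), hi=1 ⇒ -3 -1 8 1 4 5 0 10 9 6 7
done. lo=1 hi=1; arr=-3 -1 8 1 4 5 0 10 9 6 7

(1, 1)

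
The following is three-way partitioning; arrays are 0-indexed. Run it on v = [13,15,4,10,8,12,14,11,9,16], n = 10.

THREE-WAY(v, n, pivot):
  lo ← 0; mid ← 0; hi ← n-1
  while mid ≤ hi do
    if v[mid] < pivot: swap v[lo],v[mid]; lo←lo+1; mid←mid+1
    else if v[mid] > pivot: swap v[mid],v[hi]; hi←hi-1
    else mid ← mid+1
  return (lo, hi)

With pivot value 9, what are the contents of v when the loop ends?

[8,4,9,10,12,14,11,15,16,13]

lo=0 mid=0 hi=9
13>9: swap(0,9), hi=8 ⇒ [16,15,4,10,8,12,14,11,9,13]
16>9: swap(0,8), hi=7 ⇒ [9,15,4,10,8,12,14,11,16,13]
9=9: mid=1
15>9: swap(1,7), hi=6 ⇒ [9,11,4,10,8,12,14,15,16,13]
11>9: swap(1,6), hi=5 ⇒ [9,14,4,10,8,12,11,15,16,13]
14>9: swap(1,5), hi=4 ⇒ [9,12,4,10,8,14,11,15,16,13]
12>9: swap(1,4), hi=3 ⇒ [9,8,4,10,12,14,11,15,16,13]
8<9: swap(0,1), lo=1 mid=2 ⇒ [8,9,4,10,12,14,11,15,16,13]
4<9: swap(1,2), lo=2 mid=3 ⇒ [8,4,9,10,12,14,11,15,16,13]
10>9: swap(3,3), hi=2 ⇒ [8,4,9,10,12,14,11,15,16,13]
done. lo=2 hi=2; v=[8,4,9,10,12,14,11,15,16,13]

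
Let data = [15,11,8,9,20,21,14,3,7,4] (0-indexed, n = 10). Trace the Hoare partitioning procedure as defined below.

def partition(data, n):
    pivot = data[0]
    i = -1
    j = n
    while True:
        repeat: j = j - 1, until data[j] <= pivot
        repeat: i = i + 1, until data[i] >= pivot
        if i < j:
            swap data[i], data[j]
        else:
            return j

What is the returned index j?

pivot = data[0] = 15; i = -1, j = 10
j→9 (data[9]=4≤15), i→0 (data[0]=15≥15); i<j, swap → [4,11,8,9,20,21,14,3,7,15]
j→8 (data[8]=7≤15), i→4 (data[4]=20≥15); i<j, swap → [4,11,8,9,7,21,14,3,20,15]
j→7 (data[7]=3≤15), i→5 (data[5]=21≥15); i<j, swap → [4,11,8,9,7,3,14,21,20,15]
j→6, i→7; i≥j, return j=6. data = [4,11,8,9,7,3,14,21,20,15]

6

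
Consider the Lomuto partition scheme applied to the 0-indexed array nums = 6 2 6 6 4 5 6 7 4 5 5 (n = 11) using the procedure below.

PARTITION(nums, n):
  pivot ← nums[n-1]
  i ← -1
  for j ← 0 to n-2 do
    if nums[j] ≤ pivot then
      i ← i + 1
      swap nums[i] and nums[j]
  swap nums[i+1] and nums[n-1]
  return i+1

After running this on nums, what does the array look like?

2 4 5 4 5 5 6 7 6 6 6

pivot=5, i=-1
j=0: 6>5, skip
j=1: 2≤5, i=0, swap(0,1) ⇒ 2 6 6 6 4 5 6 7 4 5 5
j=2: 6>5, skip
j=3: 6>5, skip
j=4: 4≤5, i=1, swap(1,4) ⇒ 2 4 6 6 6 5 6 7 4 5 5
j=5: 5≤5, i=2, swap(2,5) ⇒ 2 4 5 6 6 6 6 7 4 5 5
j=6: 6>5, skip
j=7: 7>5, skip
j=8: 4≤5, i=3, swap(3,8) ⇒ 2 4 5 4 6 6 6 7 6 5 5
j=9: 5≤5, i=4, swap(4,9) ⇒ 2 4 5 4 5 6 6 7 6 6 5
swap(5,10) ⇒ 2 4 5 4 5 5 6 7 6 6 6; return 5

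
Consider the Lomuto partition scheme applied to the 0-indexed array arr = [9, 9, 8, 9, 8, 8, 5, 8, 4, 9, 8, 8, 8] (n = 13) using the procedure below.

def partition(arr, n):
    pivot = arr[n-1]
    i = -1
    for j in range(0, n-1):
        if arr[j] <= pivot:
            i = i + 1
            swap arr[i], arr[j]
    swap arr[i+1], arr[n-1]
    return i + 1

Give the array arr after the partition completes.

[8, 8, 8, 5, 8, 4, 8, 8, 8, 9, 9, 9, 9]

pivot=8, i=-1
j=0: 9>8, skip
j=1: 9>8, skip
j=2: 8≤8, i=0, swap(0,2) ⇒ [8, 9, 9, 9, 8, 8, 5, 8, 4, 9, 8, 8, 8]
j=3: 9>8, skip
j=4: 8≤8, i=1, swap(1,4) ⇒ [8, 8, 9, 9, 9, 8, 5, 8, 4, 9, 8, 8, 8]
j=5: 8≤8, i=2, swap(2,5) ⇒ [8, 8, 8, 9, 9, 9, 5, 8, 4, 9, 8, 8, 8]
j=6: 5≤8, i=3, swap(3,6) ⇒ [8, 8, 8, 5, 9, 9, 9, 8, 4, 9, 8, 8, 8]
j=7: 8≤8, i=4, swap(4,7) ⇒ [8, 8, 8, 5, 8, 9, 9, 9, 4, 9, 8, 8, 8]
j=8: 4≤8, i=5, swap(5,8) ⇒ [8, 8, 8, 5, 8, 4, 9, 9, 9, 9, 8, 8, 8]
j=9: 9>8, skip
j=10: 8≤8, i=6, swap(6,10) ⇒ [8, 8, 8, 5, 8, 4, 8, 9, 9, 9, 9, 8, 8]
j=11: 8≤8, i=7, swap(7,11) ⇒ [8, 8, 8, 5, 8, 4, 8, 8, 9, 9, 9, 9, 8]
swap(8,12) ⇒ [8, 8, 8, 5, 8, 4, 8, 8, 8, 9, 9, 9, 9]; return 8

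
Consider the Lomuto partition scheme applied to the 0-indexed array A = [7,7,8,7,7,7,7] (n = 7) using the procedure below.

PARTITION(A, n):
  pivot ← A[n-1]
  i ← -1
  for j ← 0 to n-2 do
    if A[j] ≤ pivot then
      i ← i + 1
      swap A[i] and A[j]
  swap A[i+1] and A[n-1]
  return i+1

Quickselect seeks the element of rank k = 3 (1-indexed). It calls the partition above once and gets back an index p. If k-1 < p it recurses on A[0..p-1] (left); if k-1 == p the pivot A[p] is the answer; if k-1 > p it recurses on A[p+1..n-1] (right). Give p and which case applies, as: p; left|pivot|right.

5; left

pivot=7, i=-1
j=0: 7≤7, i=0, swap(0,0) ⇒ [7,7,8,7,7,7,7]
j=1: 7≤7, i=1, swap(1,1) ⇒ [7,7,8,7,7,7,7]
j=2: 8>7, skip
j=3: 7≤7, i=2, swap(2,3) ⇒ [7,7,7,8,7,7,7]
j=4: 7≤7, i=3, swap(3,4) ⇒ [7,7,7,7,8,7,7]
j=5: 7≤7, i=4, swap(4,5) ⇒ [7,7,7,7,7,8,7]
swap(5,6) ⇒ [7,7,7,7,7,7,8]; return 5
p = 5; k-1 = 2 < 5 ⇒ left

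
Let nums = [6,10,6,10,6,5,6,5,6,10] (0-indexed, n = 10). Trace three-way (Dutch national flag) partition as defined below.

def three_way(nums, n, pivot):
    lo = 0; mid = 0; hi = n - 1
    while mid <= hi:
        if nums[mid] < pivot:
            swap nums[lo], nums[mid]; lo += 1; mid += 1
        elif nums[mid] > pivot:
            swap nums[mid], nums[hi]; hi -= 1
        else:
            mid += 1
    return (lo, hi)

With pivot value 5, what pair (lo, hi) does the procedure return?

(0, 1)

lo=0 mid=0 hi=9
6>5: swap(0,9), hi=8 ⇒ [10,10,6,10,6,5,6,5,6,6]
10>5: swap(0,8), hi=7 ⇒ [6,10,6,10,6,5,6,5,10,6]
6>5: swap(0,7), hi=6 ⇒ [5,10,6,10,6,5,6,6,10,6]
5=5: mid=1
10>5: swap(1,6), hi=5 ⇒ [5,6,6,10,6,5,10,6,10,6]
6>5: swap(1,5), hi=4 ⇒ [5,5,6,10,6,6,10,6,10,6]
5=5: mid=2
6>5: swap(2,4), hi=3 ⇒ [5,5,6,10,6,6,10,6,10,6]
6>5: swap(2,3), hi=2 ⇒ [5,5,10,6,6,6,10,6,10,6]
10>5: swap(2,2), hi=1 ⇒ [5,5,10,6,6,6,10,6,10,6]
done. lo=0 hi=1; nums=[5,5,10,6,6,6,10,6,10,6]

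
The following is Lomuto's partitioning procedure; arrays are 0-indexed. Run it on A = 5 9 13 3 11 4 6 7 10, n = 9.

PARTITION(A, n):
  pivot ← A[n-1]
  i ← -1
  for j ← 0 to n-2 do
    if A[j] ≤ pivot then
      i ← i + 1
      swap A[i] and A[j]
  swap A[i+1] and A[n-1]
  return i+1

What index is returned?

pivot=10, i=-1
j=0: 5≤10, i=0, swap(0,0) ⇒ 5 9 13 3 11 4 6 7 10
j=1: 9≤10, i=1, swap(1,1) ⇒ 5 9 13 3 11 4 6 7 10
j=2: 13>10, skip
j=3: 3≤10, i=2, swap(2,3) ⇒ 5 9 3 13 11 4 6 7 10
j=4: 11>10, skip
j=5: 4≤10, i=3, swap(3,5) ⇒ 5 9 3 4 11 13 6 7 10
j=6: 6≤10, i=4, swap(4,6) ⇒ 5 9 3 4 6 13 11 7 10
j=7: 7≤10, i=5, swap(5,7) ⇒ 5 9 3 4 6 7 11 13 10
swap(6,8) ⇒ 5 9 3 4 6 7 10 13 11; return 6

6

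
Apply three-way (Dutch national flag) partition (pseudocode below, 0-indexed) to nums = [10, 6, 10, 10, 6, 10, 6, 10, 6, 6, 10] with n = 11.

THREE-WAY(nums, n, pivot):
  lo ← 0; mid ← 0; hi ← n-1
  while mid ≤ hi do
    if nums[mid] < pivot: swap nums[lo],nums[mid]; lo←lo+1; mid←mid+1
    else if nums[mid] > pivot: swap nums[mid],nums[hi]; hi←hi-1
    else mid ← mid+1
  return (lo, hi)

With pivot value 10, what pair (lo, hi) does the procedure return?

(5, 10)

pivot = 10; lo=0, mid=0, hi=10
nums[mid]=10=10: mid=1
nums[mid]=6<10: swap nums[0],nums[1]; lo=1,mid=2 → [6, 10, 10, 10, 6, 10, 6, 10, 6, 6, 10]
nums[mid]=10=10: mid=3
nums[mid]=10=10: mid=4
nums[mid]=6<10: swap nums[1],nums[4]; lo=2,mid=5 → [6, 6, 10, 10, 10, 10, 6, 10, 6, 6, 10]
nums[mid]=10=10: mid=6
nums[mid]=6<10: swap nums[2],nums[6]; lo=3,mid=7 → [6, 6, 6, 10, 10, 10, 10, 10, 6, 6, 10]
nums[mid]=10=10: mid=8
nums[mid]=6<10: swap nums[3],nums[8]; lo=4,mid=9 → [6, 6, 6, 6, 10, 10, 10, 10, 10, 6, 10]
nums[mid]=6<10: swap nums[4],nums[9]; lo=5,mid=10 → [6, 6, 6, 6, 6, 10, 10, 10, 10, 10, 10]
nums[mid]=10=10: mid=11
end: lo=5, hi=10; nums = [6, 6, 6, 6, 6, 10, 10, 10, 10, 10, 10]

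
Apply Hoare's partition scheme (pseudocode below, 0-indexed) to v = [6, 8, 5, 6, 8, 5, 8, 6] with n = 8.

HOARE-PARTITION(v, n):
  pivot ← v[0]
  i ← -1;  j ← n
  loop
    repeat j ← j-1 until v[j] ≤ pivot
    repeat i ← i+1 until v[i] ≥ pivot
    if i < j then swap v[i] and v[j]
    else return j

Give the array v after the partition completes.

[6, 5, 5, 6, 8, 8, 8, 6]

pivot=6
j stops at 7 (6), i stops at 0 (6); swap ⇒ [6, 8, 5, 6, 8, 5, 8, 6]
j stops at 5 (5), i stops at 1 (8); swap ⇒ [6, 5, 5, 6, 8, 8, 8, 6]
j stops at 3, i stops at 3; i≥j ⇒ return 3. v=[6, 5, 5, 6, 8, 8, 8, 6]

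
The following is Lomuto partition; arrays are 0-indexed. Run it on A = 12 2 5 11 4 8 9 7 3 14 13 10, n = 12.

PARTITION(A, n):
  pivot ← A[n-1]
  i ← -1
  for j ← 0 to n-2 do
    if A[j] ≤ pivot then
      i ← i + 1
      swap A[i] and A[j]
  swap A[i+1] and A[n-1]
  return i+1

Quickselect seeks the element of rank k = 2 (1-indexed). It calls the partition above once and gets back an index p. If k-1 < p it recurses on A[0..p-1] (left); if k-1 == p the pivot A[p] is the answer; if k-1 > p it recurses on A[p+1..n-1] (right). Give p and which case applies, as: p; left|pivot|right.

7; left

pivot=10, i=-1
j=0: 12>10, skip
j=1: 2≤10, i=0, swap(0,1) ⇒ 2 12 5 11 4 8 9 7 3 14 13 10
j=2: 5≤10, i=1, swap(1,2) ⇒ 2 5 12 11 4 8 9 7 3 14 13 10
j=3: 11>10, skip
j=4: 4≤10, i=2, swap(2,4) ⇒ 2 5 4 11 12 8 9 7 3 14 13 10
j=5: 8≤10, i=3, swap(3,5) ⇒ 2 5 4 8 12 11 9 7 3 14 13 10
j=6: 9≤10, i=4, swap(4,6) ⇒ 2 5 4 8 9 11 12 7 3 14 13 10
j=7: 7≤10, i=5, swap(5,7) ⇒ 2 5 4 8 9 7 12 11 3 14 13 10
j=8: 3≤10, i=6, swap(6,8) ⇒ 2 5 4 8 9 7 3 11 12 14 13 10
j=9: 14>10, skip
j=10: 13>10, skip
swap(7,11) ⇒ 2 5 4 8 9 7 3 10 12 14 13 11; return 7
p = 7; k-1 = 1 < 7 ⇒ left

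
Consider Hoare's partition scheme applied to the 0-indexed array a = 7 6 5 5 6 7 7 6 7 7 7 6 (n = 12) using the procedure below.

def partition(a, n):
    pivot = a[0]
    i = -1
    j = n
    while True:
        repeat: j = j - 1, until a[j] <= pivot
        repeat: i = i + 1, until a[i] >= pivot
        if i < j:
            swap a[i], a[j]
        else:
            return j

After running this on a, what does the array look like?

pivot=7
j stops at 11 (6), i stops at 0 (7); swap ⇒ 6 6 5 5 6 7 7 6 7 7 7 7
j stops at 10 (7), i stops at 5 (7); swap ⇒ 6 6 5 5 6 7 7 6 7 7 7 7
j stops at 9 (7), i stops at 6 (7); swap ⇒ 6 6 5 5 6 7 7 6 7 7 7 7
j stops at 8, i stops at 8; i≥j ⇒ return 8. a=6 6 5 5 6 7 7 6 7 7 7 7

6 6 5 5 6 7 7 6 7 7 7 7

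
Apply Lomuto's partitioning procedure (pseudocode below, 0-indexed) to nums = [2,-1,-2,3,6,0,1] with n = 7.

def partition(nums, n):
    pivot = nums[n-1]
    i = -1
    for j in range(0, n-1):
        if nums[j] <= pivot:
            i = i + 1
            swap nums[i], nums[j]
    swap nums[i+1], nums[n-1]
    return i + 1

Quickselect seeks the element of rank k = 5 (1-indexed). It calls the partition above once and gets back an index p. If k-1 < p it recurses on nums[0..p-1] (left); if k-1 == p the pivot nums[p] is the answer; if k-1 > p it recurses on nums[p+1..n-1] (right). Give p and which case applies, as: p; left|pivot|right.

3; right

pivot=1, i=-1
j=0: 2>1, skip
j=1: -1≤1, i=0, swap(0,1) ⇒ [-1,2,-2,3,6,0,1]
j=2: -2≤1, i=1, swap(1,2) ⇒ [-1,-2,2,3,6,0,1]
j=3: 3>1, skip
j=4: 6>1, skip
j=5: 0≤1, i=2, swap(2,5) ⇒ [-1,-2,0,3,6,2,1]
swap(3,6) ⇒ [-1,-2,0,1,6,2,3]; return 3
p = 3; k-1 = 4 > 3 ⇒ right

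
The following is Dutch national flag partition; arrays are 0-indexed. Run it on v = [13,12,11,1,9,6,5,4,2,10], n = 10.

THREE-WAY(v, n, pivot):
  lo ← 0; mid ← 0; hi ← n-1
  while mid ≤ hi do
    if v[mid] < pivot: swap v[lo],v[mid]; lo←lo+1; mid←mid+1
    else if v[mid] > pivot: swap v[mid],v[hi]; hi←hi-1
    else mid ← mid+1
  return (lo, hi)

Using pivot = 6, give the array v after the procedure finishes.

lo=0 mid=0 hi=9
13>6: swap(0,9), hi=8 ⇒ [10,12,11,1,9,6,5,4,2,13]
10>6: swap(0,8), hi=7 ⇒ [2,12,11,1,9,6,5,4,10,13]
2<6: swap(0,0), lo=1 mid=1 ⇒ [2,12,11,1,9,6,5,4,10,13]
12>6: swap(1,7), hi=6 ⇒ [2,4,11,1,9,6,5,12,10,13]
4<6: swap(1,1), lo=2 mid=2 ⇒ [2,4,11,1,9,6,5,12,10,13]
11>6: swap(2,6), hi=5 ⇒ [2,4,5,1,9,6,11,12,10,13]
5<6: swap(2,2), lo=3 mid=3 ⇒ [2,4,5,1,9,6,11,12,10,13]
1<6: swap(3,3), lo=4 mid=4 ⇒ [2,4,5,1,9,6,11,12,10,13]
9>6: swap(4,5), hi=4 ⇒ [2,4,5,1,6,9,11,12,10,13]
6=6: mid=5
done. lo=4 hi=4; v=[2,4,5,1,6,9,11,12,10,13]

[2,4,5,1,6,9,11,12,10,13]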